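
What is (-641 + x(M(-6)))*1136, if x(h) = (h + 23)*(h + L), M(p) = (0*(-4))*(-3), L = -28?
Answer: -1459760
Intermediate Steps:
M(p) = 0 (M(p) = 0*(-3) = 0)
x(h) = (-28 + h)*(23 + h) (x(h) = (h + 23)*(h - 28) = (23 + h)*(-28 + h) = (-28 + h)*(23 + h))
(-641 + x(M(-6)))*1136 = (-641 + (-644 + 0² - 5*0))*1136 = (-641 + (-644 + 0 + 0))*1136 = (-641 - 644)*1136 = -1285*1136 = -1459760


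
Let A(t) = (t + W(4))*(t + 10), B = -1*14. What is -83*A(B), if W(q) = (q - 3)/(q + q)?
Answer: -9213/2 ≈ -4606.5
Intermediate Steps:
W(q) = (-3 + q)/(2*q) (W(q) = (-3 + q)/((2*q)) = (-3 + q)*(1/(2*q)) = (-3 + q)/(2*q))
B = -14
A(t) = (10 + t)*(⅛ + t) (A(t) = (t + (½)*(-3 + 4)/4)*(t + 10) = (t + (½)*(¼)*1)*(10 + t) = (t + ⅛)*(10 + t) = (⅛ + t)*(10 + t) = (10 + t)*(⅛ + t))
-83*A(B) = -83*(5/4 + (-14)² + (81/8)*(-14)) = -83*(5/4 + 196 - 567/4) = -83*111/2 = -9213/2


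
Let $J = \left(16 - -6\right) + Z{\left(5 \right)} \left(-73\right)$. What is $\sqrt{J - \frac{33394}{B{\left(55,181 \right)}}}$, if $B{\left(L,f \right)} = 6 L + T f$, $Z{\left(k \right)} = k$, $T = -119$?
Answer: $\frac{i \sqrt{153580583237}}{21209} \approx 18.478 i$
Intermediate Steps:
$B{\left(L,f \right)} = - 119 f + 6 L$ ($B{\left(L,f \right)} = 6 L - 119 f = - 119 f + 6 L$)
$J = -343$ ($J = \left(16 - -6\right) + 5 \left(-73\right) = \left(16 + 6\right) - 365 = 22 - 365 = -343$)
$\sqrt{J - \frac{33394}{B{\left(55,181 \right)}}} = \sqrt{-343 - \frac{33394}{\left(-119\right) 181 + 6 \cdot 55}} = \sqrt{-343 - \frac{33394}{-21539 + 330}} = \sqrt{-343 - \frac{33394}{-21209}} = \sqrt{-343 - - \frac{33394}{21209}} = \sqrt{-343 + \frac{33394}{21209}} = \sqrt{- \frac{7241293}{21209}} = \frac{i \sqrt{153580583237}}{21209}$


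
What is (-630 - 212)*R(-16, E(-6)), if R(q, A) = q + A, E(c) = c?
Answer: 18524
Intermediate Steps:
R(q, A) = A + q
(-630 - 212)*R(-16, E(-6)) = (-630 - 212)*(-6 - 16) = -842*(-22) = 18524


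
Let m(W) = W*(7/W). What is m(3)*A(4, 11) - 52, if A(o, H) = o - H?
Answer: -101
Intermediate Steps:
m(W) = 7
m(3)*A(4, 11) - 52 = 7*(4 - 1*11) - 52 = 7*(4 - 11) - 52 = 7*(-7) - 52 = -49 - 52 = -101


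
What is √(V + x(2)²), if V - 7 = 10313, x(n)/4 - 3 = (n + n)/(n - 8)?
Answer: 4*√5854/3 ≈ 102.02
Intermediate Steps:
x(n) = 12 + 8*n/(-8 + n) (x(n) = 12 + 4*((n + n)/(n - 8)) = 12 + 4*((2*n)/(-8 + n)) = 12 + 4*(2*n/(-8 + n)) = 12 + 8*n/(-8 + n))
V = 10320 (V = 7 + 10313 = 10320)
√(V + x(2)²) = √(10320 + (4*(-24 + 5*2)/(-8 + 2))²) = √(10320 + (4*(-24 + 10)/(-6))²) = √(10320 + (4*(-⅙)*(-14))²) = √(10320 + (28/3)²) = √(10320 + 784/9) = √(93664/9) = 4*√5854/3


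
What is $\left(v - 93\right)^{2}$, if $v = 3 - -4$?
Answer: $7396$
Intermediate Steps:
$v = 7$ ($v = 3 + 4 = 7$)
$\left(v - 93\right)^{2} = \left(7 - 93\right)^{2} = \left(-86\right)^{2} = 7396$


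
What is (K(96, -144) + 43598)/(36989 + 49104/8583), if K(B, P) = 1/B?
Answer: 11974455149/10160822112 ≈ 1.1785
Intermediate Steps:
(K(96, -144) + 43598)/(36989 + 49104/8583) = (1/96 + 43598)/(36989 + 49104/8583) = (1/96 + 43598)/(36989 + 49104*(1/8583)) = 4185409/(96*(36989 + 16368/2861)) = 4185409/(96*(105841897/2861)) = (4185409/96)*(2861/105841897) = 11974455149/10160822112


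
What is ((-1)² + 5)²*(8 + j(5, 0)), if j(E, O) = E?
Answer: 468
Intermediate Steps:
((-1)² + 5)²*(8 + j(5, 0)) = ((-1)² + 5)²*(8 + 5) = (1 + 5)²*13 = 6²*13 = 36*13 = 468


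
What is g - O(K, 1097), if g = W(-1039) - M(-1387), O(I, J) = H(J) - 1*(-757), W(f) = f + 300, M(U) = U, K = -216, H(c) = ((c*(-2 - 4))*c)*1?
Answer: 7220345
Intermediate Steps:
H(c) = -6*c² (H(c) = ((c*(-6))*c)*1 = ((-6*c)*c)*1 = -6*c²*1 = -6*c²)
W(f) = 300 + f
O(I, J) = 757 - 6*J² (O(I, J) = -6*J² - 1*(-757) = -6*J² + 757 = 757 - 6*J²)
g = 648 (g = (300 - 1039) - 1*(-1387) = -739 + 1387 = 648)
g - O(K, 1097) = 648 - (757 - 6*1097²) = 648 - (757 - 6*1203409) = 648 - (757 - 7220454) = 648 - 1*(-7219697) = 648 + 7219697 = 7220345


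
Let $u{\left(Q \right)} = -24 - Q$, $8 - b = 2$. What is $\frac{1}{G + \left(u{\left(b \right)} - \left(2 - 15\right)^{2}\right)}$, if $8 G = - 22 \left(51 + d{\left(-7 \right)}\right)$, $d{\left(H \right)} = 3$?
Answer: $- \frac{2}{695} \approx -0.0028777$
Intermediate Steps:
$b = 6$ ($b = 8 - 2 = 6$)
$G = - \frac{297}{2}$ ($G = \frac{\left(-22\right) \left(51 + 3\right)}{8} = \frac{\left(-22\right) 54}{8} = \frac{1}{8} \left(-1188\right) = - \frac{297}{2} \approx -148.5$)
$\frac{1}{G + \left(u{\left(b \right)} - \left(2 - 15\right)^{2}\right)} = \frac{1}{- \frac{297}{2} - \left(30 + \left(2 - 15\right)^{2}\right)} = \frac{1}{- \frac{297}{2} - 199} = \frac{1}{- \frac{695}{2}} = - \frac{2}{695}$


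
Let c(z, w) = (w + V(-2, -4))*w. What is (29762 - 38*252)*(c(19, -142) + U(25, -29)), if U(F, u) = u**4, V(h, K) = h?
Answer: 14689937594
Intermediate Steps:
c(z, w) = w*(-2 + w) (c(z, w) = (w - 2)*w = (-2 + w)*w = w*(-2 + w))
(29762 - 38*252)*(c(19, -142) + U(25, -29)) = (29762 - 38*252)*(-142*(-2 - 142) + (-29)**4) = (29762 - 9576)*(-142*(-144) + 707281) = 20186*(20448 + 707281) = 20186*727729 = 14689937594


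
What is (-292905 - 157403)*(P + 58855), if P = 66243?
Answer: -56332630184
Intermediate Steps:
(-292905 - 157403)*(P + 58855) = (-292905 - 157403)*(66243 + 58855) = -450308*125098 = -56332630184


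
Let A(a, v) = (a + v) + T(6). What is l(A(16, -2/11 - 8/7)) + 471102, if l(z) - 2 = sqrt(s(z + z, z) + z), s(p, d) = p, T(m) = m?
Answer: 471104 + 2*sqrt(91938)/77 ≈ 4.7111e+5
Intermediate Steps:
A(a, v) = 6 + a + v (A(a, v) = (a + v) + 6 = 6 + a + v)
l(z) = 2 + sqrt(3)*sqrt(z) (l(z) = 2 + sqrt((z + z) + z) = 2 + sqrt(2*z + z) = 2 + sqrt(3*z) = 2 + sqrt(3)*sqrt(z))
l(A(16, -2/11 - 8/7)) + 471102 = (2 + sqrt(3)*sqrt(6 + 16 + (-2/11 - 8/7))) + 471102 = (2 + sqrt(3)*sqrt(6 + 16 - 102/77)) + 471102 = (2 + sqrt(3)*sqrt(1592/77)) + 471102 = (2 + sqrt(3)*(2*sqrt(30646)/77)) + 471102 = (2 + 2*sqrt(91938)/77) + 471102 = 471104 + 2*sqrt(91938)/77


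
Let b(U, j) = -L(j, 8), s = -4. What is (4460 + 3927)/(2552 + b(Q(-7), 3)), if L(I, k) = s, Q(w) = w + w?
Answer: 8387/2556 ≈ 3.2813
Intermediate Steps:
Q(w) = 2*w
L(I, k) = -4
b(U, j) = 4 (b(U, j) = -1*(-4) = 4)
(4460 + 3927)/(2552 + b(Q(-7), 3)) = (4460 + 3927)/(2552 + 4) = 8387/2556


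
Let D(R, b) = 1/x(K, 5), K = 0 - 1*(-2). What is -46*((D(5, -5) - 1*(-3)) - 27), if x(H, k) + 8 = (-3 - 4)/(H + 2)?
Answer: 43240/39 ≈ 1108.7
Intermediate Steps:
K = 2 (K = 0 + 2 = 2)
x(H, k) = -8 - 7/(2 + H) (x(H, k) = -8 + (-3 - 4)/(H + 2) = -8 - 7/(2 + H))
D(R, b) = -4/39 (D(R, b) = 1/((-23 - 8*2)/(2 + 2)) = 1/((-23 - 16)/4) = 1/((1/4)*(-39)) = 1/(-39/4) = -4/39)
-46*((D(5, -5) - 1*(-3)) - 27) = -46*((-4/39 - 1*(-3)) - 27) = -46*((-4/39 + 3) - 27) = -46*(113/39 - 27) = -46*(-940/39) = 43240/39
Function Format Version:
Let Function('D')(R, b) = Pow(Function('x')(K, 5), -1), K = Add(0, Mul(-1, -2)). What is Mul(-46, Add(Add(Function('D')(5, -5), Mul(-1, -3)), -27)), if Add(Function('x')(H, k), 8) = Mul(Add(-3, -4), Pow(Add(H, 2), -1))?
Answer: Rational(43240, 39) ≈ 1108.7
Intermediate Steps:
K = 2 (K = Add(0, 2) = 2)
Function('x')(H, k) = Add(-8, Mul(-7, Pow(Add(2, H), -1))) (Function('x')(H, k) = Add(-8, Mul(Add(-3, -4), Pow(Add(H, 2), -1))) = Add(-8, Mul(-7, Pow(Add(2, H), -1))))
Function('D')(R, b) = Rational(-4, 39) (Function('D')(R, b) = Pow(Mul(Pow(Add(2, 2), -1), Add(-23, Mul(-8, 2))), -1) = Pow(Mul(Pow(4, -1), Add(-23, -16)), -1) = Pow(Mul(Rational(1, 4), -39), -1) = Pow(Rational(-39, 4), -1) = Rational(-4, 39))
Mul(-46, Add(Add(Function('D')(5, -5), Mul(-1, -3)), -27)) = Mul(-46, Add(Add(Rational(-4, 39), Mul(-1, -3)), -27)) = Mul(-46, Add(Add(Rational(-4, 39), 3), -27)) = Mul(-46, Add(Rational(113, 39), -27)) = Mul(-46, Rational(-940, 39)) = Rational(43240, 39)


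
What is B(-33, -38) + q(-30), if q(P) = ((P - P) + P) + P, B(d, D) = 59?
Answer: -1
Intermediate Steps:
q(P) = 2*P (q(P) = (0 + P) + P = P + P = 2*P)
B(-33, -38) + q(-30) = 59 + 2*(-30) = 59 - 60 = -1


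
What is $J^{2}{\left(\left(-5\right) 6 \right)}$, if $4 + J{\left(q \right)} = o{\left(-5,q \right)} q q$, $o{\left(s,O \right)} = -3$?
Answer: $7311616$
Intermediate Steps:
$J{\left(q \right)} = -4 - 3 q^{2}$ ($J{\left(q \right)} = -4 + - 3 q q = -4 - 3 q^{2}$)
$J^{2}{\left(\left(-5\right) 6 \right)} = \left(-4 - 3 \left(\left(-5\right) 6\right)^{2}\right)^{2} = \left(-4 - 3 \left(-30\right)^{2}\right)^{2} = \left(-4 - 2700\right)^{2} = \left(-2704\right)^{2} = 7311616$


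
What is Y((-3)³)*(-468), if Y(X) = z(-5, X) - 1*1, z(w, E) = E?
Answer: 13104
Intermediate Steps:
Y(X) = -1 + X (Y(X) = X - 1*1 = X - 1 = -1 + X)
Y((-3)³)*(-468) = (-1 + (-3)³)*(-468) = (-1 - 27)*(-468) = -28*(-468) = 13104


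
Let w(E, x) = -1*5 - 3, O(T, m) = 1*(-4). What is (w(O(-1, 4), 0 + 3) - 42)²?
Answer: 2500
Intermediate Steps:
O(T, m) = -4
w(E, x) = -8 (w(E, x) = -5 - 3 = -8)
(w(O(-1, 4), 0 + 3) - 42)² = (-8 - 42)² = (-50)² = 2500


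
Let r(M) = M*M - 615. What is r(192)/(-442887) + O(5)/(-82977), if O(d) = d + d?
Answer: -1004087381/12249811533 ≈ -0.081968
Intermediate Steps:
r(M) = -615 + M**2 (r(M) = M**2 - 615 = -615 + M**2)
O(d) = 2*d
r(192)/(-442887) + O(5)/(-82977) = (-615 + 192**2)/(-442887) + (2*5)/(-82977) = (-615 + 36864)*(-1/442887) + 10*(-1/82977) = 36249*(-1/442887) - 10/82977 = -12083/147629 - 10/82977 = -1004087381/12249811533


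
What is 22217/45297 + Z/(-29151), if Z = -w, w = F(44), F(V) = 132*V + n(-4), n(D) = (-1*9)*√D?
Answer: 101192527/146716983 - 2*I/3239 ≈ 0.68971 - 0.00061747*I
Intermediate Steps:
n(D) = -9*√D
F(V) = -18*I + 132*V (F(V) = 132*V - 18*I = -18*I + 132*V)
w = 5808 - 18*I (w = -18*I + 132*44 = -18*I + 5808 = 5808 - 18*I ≈ 5808.0 - 18.0*I)
Z = -5808 + 18*I (Z = -(5808 - 18*I) = -5808 + 18*I ≈ -5808.0 + 18.0*I)
22217/45297 + Z/(-29151) = 22217/45297 + (-5808 + 18*I)/(-29151) = 22217*(1/45297) + (-5808 + 18*I)*(-1/29151) = 22217/45297 + (1936/9717 - 2*I/3239) = 101192527/146716983 - 2*I/3239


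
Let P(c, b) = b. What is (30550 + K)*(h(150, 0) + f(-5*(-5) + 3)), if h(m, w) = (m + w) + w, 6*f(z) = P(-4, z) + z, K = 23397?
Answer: 25786666/3 ≈ 8.5956e+6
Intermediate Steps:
f(z) = z/3 (f(z) = (z + z)/6 = (2*z)/6 = z/3)
h(m, w) = m + 2*w
(30550 + K)*(h(150, 0) + f(-5*(-5) + 3)) = (30550 + 23397)*((150 + 2*0) + (-5*(-5) + 3)/3) = 53947*((150 + 0) + (25 + 3)/3) = 53947*(150 + (1/3)*28) = 53947*(150 + 28/3) = 53947*(478/3) = 25786666/3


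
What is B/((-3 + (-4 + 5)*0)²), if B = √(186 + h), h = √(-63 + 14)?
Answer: √(186 + 7*I)/9 ≈ 1.5156 + 0.02851*I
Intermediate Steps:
h = 7*I (h = √(-49) = 7*I ≈ 7.0*I)
B = √(186 + 7*I) ≈ 13.641 + 0.25659*I
B/((-3 + (-4 + 5)*0)²) = √(186 + 7*I)/((-3 + (-4 + 5)*0)²) = √(186 + 7*I)/((-3 + 1*0)²) = √(186 + 7*I)/((-3 + 0)²) = √(186 + 7*I)/((-3)²) = √(186 + 7*I)/9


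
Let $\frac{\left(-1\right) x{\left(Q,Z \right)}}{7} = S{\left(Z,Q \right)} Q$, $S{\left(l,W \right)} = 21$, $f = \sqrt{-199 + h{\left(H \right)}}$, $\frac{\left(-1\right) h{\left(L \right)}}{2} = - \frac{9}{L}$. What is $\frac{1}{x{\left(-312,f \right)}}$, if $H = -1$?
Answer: $\frac{1}{45864} \approx 2.1804 \cdot 10^{-5}$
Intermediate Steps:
$h{\left(L \right)} = \frac{18}{L}$ ($h{\left(L \right)} = - 2 \left(- \frac{9}{L}\right) = \frac{18}{L}$)
$f = i \sqrt{217}$ ($f = \sqrt{-199 + \frac{18}{-1}} = \sqrt{-199 + 18 \left(-1\right)} = \sqrt{-199 - 18} = \sqrt{-217} = i \sqrt{217} \approx 14.731 i$)
$x{\left(Q,Z \right)} = - 147 Q$ ($x{\left(Q,Z \right)} = - 7 \cdot 21 Q = - 147 Q$)
$\frac{1}{x{\left(-312,f \right)}} = \frac{1}{\left(-147\right) \left(-312\right)} = \frac{1}{45864}$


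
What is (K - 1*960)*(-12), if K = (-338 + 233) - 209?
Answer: 15288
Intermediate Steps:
K = -314 (K = -105 - 209 = -314)
(K - 1*960)*(-12) = (-314 - 1*960)*(-12) = (-314 - 960)*(-12) = -1274*(-12) = 15288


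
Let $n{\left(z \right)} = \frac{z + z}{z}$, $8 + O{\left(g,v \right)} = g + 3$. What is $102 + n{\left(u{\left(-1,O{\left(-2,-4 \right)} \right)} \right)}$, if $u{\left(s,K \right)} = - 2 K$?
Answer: $104$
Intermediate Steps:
$O{\left(g,v \right)} = -5 + g$ ($O{\left(g,v \right)} = -8 + \left(g + 3\right) = -8 + \left(3 + g\right) = -5 + g$)
$n{\left(z \right)} = 2$ ($n{\left(z \right)} = \frac{2 z}{z} = 2$)
$102 + n{\left(u{\left(-1,O{\left(-2,-4 \right)} \right)} \right)} = 102 + 2 = 104$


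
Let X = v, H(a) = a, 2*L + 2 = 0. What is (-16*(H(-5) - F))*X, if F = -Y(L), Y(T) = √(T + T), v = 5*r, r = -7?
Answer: -2800 + 560*I*√2 ≈ -2800.0 + 791.96*I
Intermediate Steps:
L = -1 (L = -1 + (½)*0 = -1 + 0 = -1)
v = -35 (v = 5*(-7) = -35)
Y(T) = √2*√T (Y(T) = √(2*T) = √2*√T)
F = -I*√2 (F = -√2*√(-1) = -√2*I = -I*√2 ≈ -1.4142*I)
X = -35
(-16*(H(-5) - F))*X = -16*(-5 - (-1)*I*√2)*(-35) = -16*(-5 + I*√2)*(-35) = (80 - 16*I*√2)*(-35) = -2800 + 560*I*√2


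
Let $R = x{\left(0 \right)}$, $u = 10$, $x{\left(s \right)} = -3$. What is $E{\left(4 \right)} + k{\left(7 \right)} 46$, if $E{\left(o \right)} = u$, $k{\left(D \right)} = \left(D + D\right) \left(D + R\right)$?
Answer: $2586$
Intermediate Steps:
$R = -3$
$k{\left(D \right)} = 2 D \left(-3 + D\right)$ ($k{\left(D \right)} = \left(D + D\right) \left(D - 3\right) = 2 D \left(-3 + D\right)$)
$E{\left(o \right)} = 10$
$E{\left(4 \right)} + k{\left(7 \right)} 46 = 10 + 2 \cdot 7 \left(-3 + 7\right) 46 = 10 + 2 \cdot 7 \cdot 4 \cdot 46 = 10 + 56 \cdot 46 = 10 + 2576 = 2586$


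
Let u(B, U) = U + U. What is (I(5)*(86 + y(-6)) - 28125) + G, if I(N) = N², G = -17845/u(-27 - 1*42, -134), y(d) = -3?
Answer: -6963555/268 ≈ -25983.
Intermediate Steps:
u(B, U) = 2*U
G = 17845/268 (G = -17845/(2*(-134)) = -17845/(-268) = -17845*(-1/268) = 17845/268 ≈ 66.586)
(I(5)*(86 + y(-6)) - 28125) + G = (5²*(86 - 3) - 28125) + 17845/268 = (25*83 - 28125) + 17845/268 = (2075 - 28125) + 17845/268 = -26050 + 17845/268 = -6963555/268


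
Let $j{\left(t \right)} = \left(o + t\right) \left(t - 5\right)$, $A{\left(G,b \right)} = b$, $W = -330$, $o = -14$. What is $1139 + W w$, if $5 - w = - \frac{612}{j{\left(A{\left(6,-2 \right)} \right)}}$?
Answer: $- \frac{32399}{14} \approx -2314.2$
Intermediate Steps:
$j{\left(t \right)} = \left(-14 + t\right) \left(-5 + t\right)$ ($j{\left(t \right)} = \left(-14 + t\right) \left(t - 5\right) = \left(-14 + t\right) \left(-5 + t\right)$)
$w = \frac{293}{28}$ ($w = 5 - - \frac{612}{70 + \left(-2\right)^{2} - -38} = 5 - - \frac{612}{70 + 4 + 38} = 5 - - \frac{612}{112} = 5 - \left(-612\right) \frac{1}{112} = 5 - - \frac{153}{28} = 5 + \frac{153}{28} = \frac{293}{28} \approx 10.464$)
$1139 + W w = 1139 - \frac{48345}{14} = - \frac{32399}{14}$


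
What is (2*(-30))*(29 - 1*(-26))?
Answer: -3300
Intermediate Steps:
(2*(-30))*(29 - 1*(-26)) = -60*(29 + 26) = -60*55 = -3300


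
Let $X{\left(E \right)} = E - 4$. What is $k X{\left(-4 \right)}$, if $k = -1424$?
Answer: $11392$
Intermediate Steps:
$X{\left(E \right)} = -4 + E$
$k X{\left(-4 \right)} = - 1424 \left(-4 - 4\right) = \left(-1424\right) \left(-8\right) = 11392$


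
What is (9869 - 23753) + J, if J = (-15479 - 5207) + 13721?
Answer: -20849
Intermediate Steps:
J = -6965 (J = -20686 + 13721 = -6965)
(9869 - 23753) + J = (9869 - 23753) - 6965 = -13884 - 6965 = -20849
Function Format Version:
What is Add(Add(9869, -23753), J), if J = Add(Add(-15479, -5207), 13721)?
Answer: -20849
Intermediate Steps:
J = -6965 (J = Add(-20686, 13721) = -6965)
Add(Add(9869, -23753), J) = Add(Add(9869, -23753), -6965) = Add(-13884, -6965) = -20849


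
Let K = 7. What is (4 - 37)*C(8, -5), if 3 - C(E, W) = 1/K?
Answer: -660/7 ≈ -94.286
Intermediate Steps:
C(E, W) = 20/7 (C(E, W) = 3 - 1/7 = 3 - 1*⅐ = 3 - ⅐ = 20/7)
(4 - 37)*C(8, -5) = (4 - 37)*(20/7) = -33*20/7 = -660/7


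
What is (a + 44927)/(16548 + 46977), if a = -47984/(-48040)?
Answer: 24526603/34678875 ≈ 0.70725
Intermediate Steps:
a = 5998/6005 (a = -47984*(-1/48040) = 5998/6005 ≈ 0.99883)
(a + 44927)/(16548 + 46977) = (5998/6005 + 44927)/(16548 + 46977) = (269792633/6005)/63525 = (269792633/6005)*(1/63525) = 24526603/34678875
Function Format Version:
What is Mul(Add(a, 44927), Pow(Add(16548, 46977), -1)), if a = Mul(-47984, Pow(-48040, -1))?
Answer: Rational(24526603, 34678875) ≈ 0.70725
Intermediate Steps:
a = Rational(5998, 6005) (a = Mul(-47984, Rational(-1, 48040)) = Rational(5998, 6005) ≈ 0.99883)
Mul(Add(a, 44927), Pow(Add(16548, 46977), -1)) = Mul(Add(Rational(5998, 6005), 44927), Pow(Add(16548, 46977), -1)) = Mul(Rational(269792633, 6005), Pow(63525, -1)) = Mul(Rational(269792633, 6005), Rational(1, 63525)) = Rational(24526603, 34678875)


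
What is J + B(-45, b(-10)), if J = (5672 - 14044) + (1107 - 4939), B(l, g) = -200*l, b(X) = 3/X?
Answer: -3204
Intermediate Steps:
J = -12204 (J = -8372 - 3832 = -12204)
J + B(-45, b(-10)) = -12204 - 200*(-45) = -12204 + 9000 = -3204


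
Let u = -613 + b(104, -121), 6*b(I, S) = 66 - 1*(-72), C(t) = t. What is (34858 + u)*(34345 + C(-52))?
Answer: 1175152524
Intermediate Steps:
b(I, S) = 23 (b(I, S) = (66 - 1*(-72))/6 = (66 + 72)/6 = (1/6)*138 = 23)
u = -590 (u = -613 + 23 = -590)
(34858 + u)*(34345 + C(-52)) = (34858 - 590)*(34345 - 52) = 34268*34293 = 1175152524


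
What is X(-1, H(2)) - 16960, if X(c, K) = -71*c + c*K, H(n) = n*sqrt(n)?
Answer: -16889 - 2*sqrt(2) ≈ -16892.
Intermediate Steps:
H(n) = n**(3/2)
X(c, K) = -71*c + K*c
X(-1, H(2)) - 16960 = -(-71 + 2**(3/2)) - 16960 = -(-71 + 2*sqrt(2)) - 16960 = (71 - 2*sqrt(2)) - 16960 = -16889 - 2*sqrt(2)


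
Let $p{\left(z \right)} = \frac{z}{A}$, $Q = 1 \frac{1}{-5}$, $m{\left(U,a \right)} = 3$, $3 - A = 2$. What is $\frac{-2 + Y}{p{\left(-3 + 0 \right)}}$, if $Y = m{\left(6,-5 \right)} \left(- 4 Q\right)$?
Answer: $- \frac{2}{15} \approx -0.13333$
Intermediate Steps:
$A = 1$ ($A = 3 - 2 = 1$)
$Q = - \frac{1}{5}$ ($Q = 1 \left(- \frac{1}{5}\right) = - \frac{1}{5} \approx -0.2$)
$p{\left(z \right)} = z$ ($p{\left(z \right)} = \frac{z}{1} = z 1 = z$)
$Y = \frac{12}{5}$ ($Y = 3 \left(\left(-4\right) \left(- \frac{1}{5}\right)\right) = 3 \cdot \frac{4}{5} = \frac{12}{5} \approx 2.4$)
$\frac{-2 + Y}{p{\left(-3 + 0 \right)}} = \frac{-2 + \frac{12}{5}}{-3 + 0} = \frac{2}{5 \left(-3\right)} = \frac{2}{5} \left(- \frac{1}{3}\right) = - \frac{2}{15}$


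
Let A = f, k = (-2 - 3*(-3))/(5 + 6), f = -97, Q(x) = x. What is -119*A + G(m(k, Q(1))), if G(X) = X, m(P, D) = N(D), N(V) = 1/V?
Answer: 11544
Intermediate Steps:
N(V) = 1/V
k = 7/11 (k = (-2 + 9)/11 = 7*(1/11) = 7/11 ≈ 0.63636)
m(P, D) = 1/D
A = -97
-119*A + G(m(k, Q(1))) = -119*(-97) + 1/1 = 11543 + 1 = 11544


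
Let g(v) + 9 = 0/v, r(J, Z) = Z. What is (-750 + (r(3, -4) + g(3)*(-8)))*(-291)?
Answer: 198462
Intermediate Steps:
g(v) = -9 (g(v) = -9 + 0/v = -9 + 0 = -9)
(-750 + (r(3, -4) + g(3)*(-8)))*(-291) = (-750 + (-4 - 9*(-8)))*(-291) = (-750 + (-4 + 72))*(-291) = (-750 + 68)*(-291) = -682*(-291) = 198462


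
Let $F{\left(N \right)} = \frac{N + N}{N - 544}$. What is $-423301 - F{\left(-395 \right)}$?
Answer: $- \frac{397480429}{939} \approx -4.233 \cdot 10^{5}$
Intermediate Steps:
$F{\left(N \right)} = \frac{2 N}{-544 + N}$
$-423301 - F{\left(-395 \right)} = -423301 - 2 \left(-395\right) \frac{1}{-544 - 395} = -423301 - 2 \left(-395\right) \frac{1}{-939} = -423301 - 2 \left(-395\right) \left(- \frac{1}{939}\right) = -423301 - \frac{790}{939} = - \frac{397480429}{939}$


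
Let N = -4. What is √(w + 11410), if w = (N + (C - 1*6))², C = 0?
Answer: √11510 ≈ 107.28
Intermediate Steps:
w = 100 (w = (-4 + (0 - 1*6))² = (-4 + (0 - 6))² = (-4 - 6)² = (-10)² = 100)
√(w + 11410) = √(100 + 11410) = √11510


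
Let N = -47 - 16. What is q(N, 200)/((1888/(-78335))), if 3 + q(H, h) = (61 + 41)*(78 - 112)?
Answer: 271900785/1888 ≈ 1.4402e+5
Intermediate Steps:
N = -63
q(H, h) = -3471 (q(H, h) = -3 + (61 + 41)*(78 - 112) = -3 + 102*(-34) = -3 - 3468 = -3471)
q(N, 200)/((1888/(-78335))) = -3471/(1888/(-78335)) = -3471/(1888*(-1/78335)) = -3471/(-1888/78335) = -3471*(-78335/1888) = 271900785/1888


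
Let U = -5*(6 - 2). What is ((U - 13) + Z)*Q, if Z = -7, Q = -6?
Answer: 240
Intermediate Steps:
U = -20 (U = -5*4 = -20)
((U - 13) + Z)*Q = ((-20 - 13) - 7)*(-6) = (-33 - 7)*(-6) = -40*(-6) = 240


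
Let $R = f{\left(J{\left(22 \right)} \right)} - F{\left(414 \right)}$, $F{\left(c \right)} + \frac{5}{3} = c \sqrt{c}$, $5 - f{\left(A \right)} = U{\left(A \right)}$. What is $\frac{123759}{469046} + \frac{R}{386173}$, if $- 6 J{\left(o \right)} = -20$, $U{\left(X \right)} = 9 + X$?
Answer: $\frac{143369179139}{543398702874} - \frac{1242 \sqrt{46}}{386173} \approx 0.24202$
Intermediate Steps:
$J{\left(o \right)} = \frac{10}{3}$ ($J{\left(o \right)} = \left(- \frac{1}{6}\right) \left(-20\right) = \frac{10}{3}$)
$f{\left(A \right)} = -4 - A$ ($f{\left(A \right)} = 5 - \left(9 + A\right) = -4 - A$)
$F{\left(c \right)} = - \frac{5}{3} + c^{\frac{3}{2}}$ ($F{\left(c \right)} = - \frac{5}{3} + c \sqrt{c} = - \frac{5}{3} + c^{\frac{3}{2}}$)
$R = - \frac{17}{3} - 1242 \sqrt{46}$ ($R = \left(-4 - \frac{10}{3}\right) - \left(- \frac{5}{3} + 414^{\frac{3}{2}}\right) = \left(-4 - \frac{10}{3}\right) - \left(- \frac{5}{3} + 1242 \sqrt{46}\right) = - \frac{22}{3} + \left(\frac{5}{3} - 1242 \sqrt{46}\right) = - \frac{17}{3} - 1242 \sqrt{46} \approx -8429.3$)
$\frac{123759}{469046} + \frac{R}{386173} = \frac{123759}{469046} + \frac{- \frac{17}{3} - 1242 \sqrt{46}}{386173} = 123759 \cdot \frac{1}{469046} + \left(- \frac{17}{3} - 1242 \sqrt{46}\right) \frac{1}{386173} = \frac{123759}{469046} - \left(\frac{17}{1158519} + \frac{1242 \sqrt{46}}{386173}\right) = \frac{143369179139}{543398702874} - \frac{1242 \sqrt{46}}{386173}$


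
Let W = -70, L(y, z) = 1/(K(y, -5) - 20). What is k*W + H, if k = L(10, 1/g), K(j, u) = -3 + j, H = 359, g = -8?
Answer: 4737/13 ≈ 364.38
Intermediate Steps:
L(y, z) = 1/(-23 + y) (L(y, z) = 1/((-3 + y) - 20) = 1/(-23 + y))
k = -1/13 (k = 1/(-23 + 10) = 1/(-13) = -1/13 ≈ -0.076923)
k*W + H = -1/13*(-70) + 359 = 70/13 + 359 = 4737/13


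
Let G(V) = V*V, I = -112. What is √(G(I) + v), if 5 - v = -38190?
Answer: √50739 ≈ 225.25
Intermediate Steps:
v = 38195 (v = 5 - 1*(-38190) = 5 + 38190 = 38195)
G(V) = V²
√(G(I) + v) = √((-112)² + 38195) = √(12544 + 38195) = √50739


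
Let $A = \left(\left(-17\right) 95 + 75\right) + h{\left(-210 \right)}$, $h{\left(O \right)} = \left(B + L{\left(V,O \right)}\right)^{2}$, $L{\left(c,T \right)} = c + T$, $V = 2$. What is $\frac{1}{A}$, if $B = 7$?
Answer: $\frac{1}{38861} \approx 2.5733 \cdot 10^{-5}$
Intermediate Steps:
$L{\left(c,T \right)} = T + c$
$h{\left(O \right)} = \left(9 + O\right)^{2}$ ($h{\left(O \right)} = \left(7 + \left(O + 2\right)\right)^{2} = \left(7 + \left(2 + O\right)\right)^{2} = \left(9 + O\right)^{2}$)
$A = 38861$ ($A = \left(\left(-17\right) 95 + 75\right) + \left(9 - 210\right)^{2} = \left(-1615 + 75\right) + \left(-201\right)^{2} = -1540 + 40401 = 38861$)
$\frac{1}{A} = \frac{1}{38861}$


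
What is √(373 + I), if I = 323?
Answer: 2*√174 ≈ 26.382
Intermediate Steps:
√(373 + I) = √(373 + 323) = √696 = 2*√174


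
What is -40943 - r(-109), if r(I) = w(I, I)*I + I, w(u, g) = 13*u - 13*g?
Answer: -40834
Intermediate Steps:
w(u, g) = -13*g + 13*u
r(I) = I (r(I) = (-13*I + 13*I)*I + I = 0*I + I = 0 + I = I)
-40943 - r(-109) = -40943 - 1*(-109) = -40943 + 109 = -40834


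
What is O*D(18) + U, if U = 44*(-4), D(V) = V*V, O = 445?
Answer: 144004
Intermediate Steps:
D(V) = V**2
U = -176
O*D(18) + U = 445*18**2 - 176 = 445*324 - 176 = 144180 - 176 = 144004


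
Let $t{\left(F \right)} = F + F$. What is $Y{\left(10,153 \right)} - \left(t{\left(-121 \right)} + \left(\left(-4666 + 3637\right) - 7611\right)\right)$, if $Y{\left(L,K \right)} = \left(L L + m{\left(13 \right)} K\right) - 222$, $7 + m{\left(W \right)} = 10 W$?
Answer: $27579$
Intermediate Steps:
$t{\left(F \right)} = 2 F$
$m{\left(W \right)} = -7 + 10 W$
$Y{\left(L,K \right)} = -222 + L^{2} + 123 K$ ($Y{\left(L,K \right)} = \left(L L + \left(-7 + 10 \cdot 13\right) K\right) - 222 = \left(L^{2} + \left(-7 + 130\right) K\right) - 222 = \left(L^{2} + 123 K\right) - 222 = -222 + L^{2} + 123 K$)
$Y{\left(10,153 \right)} - \left(t{\left(-121 \right)} + \left(\left(-4666 + 3637\right) - 7611\right)\right) = \left(-222 + 10^{2} + 123 \cdot 153\right) - \left(2 \left(-121\right) + \left(\left(-4666 + 3637\right) - 7611\right)\right) = \left(-222 + 100 + 18819\right) - \left(-242 - 8640\right) = 18697 - \left(-242 - 8640\right) = 18697 - -8882 = 18697 + 8882 = 27579$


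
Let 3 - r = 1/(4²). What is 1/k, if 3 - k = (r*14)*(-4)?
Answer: 2/335 ≈ 0.0059702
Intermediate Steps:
r = 47/16 (r = 3 - 1/(4²) = 3 - 1/16 = 47/16 ≈ 2.9375)
k = 335/2 (k = 3 - (47/16)*14*(-4) = 3 - 329*(-4)/8 = 3 - 1*(-329/2) = 3 + 329/2 = 335/2 ≈ 167.50)
1/k = 1/(335/2) = 2/335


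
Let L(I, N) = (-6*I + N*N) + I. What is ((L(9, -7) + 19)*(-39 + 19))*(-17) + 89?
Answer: 7909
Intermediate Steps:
L(I, N) = N² - 5*I (L(I, N) = (-6*I + N²) + I = (N² - 6*I) + I = N² - 5*I)
((L(9, -7) + 19)*(-39 + 19))*(-17) + 89 = ((((-7)² - 5*9) + 19)*(-39 + 19))*(-17) + 89 = (((49 - 45) + 19)*(-20))*(-17) + 89 = ((4 + 19)*(-20))*(-17) + 89 = (23*(-20))*(-17) + 89 = -460*(-17) + 89 = 7820 + 89 = 7909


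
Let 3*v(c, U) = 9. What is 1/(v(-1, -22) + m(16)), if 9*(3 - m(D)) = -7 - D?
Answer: 9/77 ≈ 0.11688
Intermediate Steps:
v(c, U) = 3 (v(c, U) = (1/3)*9 = 3)
m(D) = 34/9 + D/9 (m(D) = 3 - (-7 - D)/9 = 3 + (7/9 + D/9) = 34/9 + D/9)
1/(v(-1, -22) + m(16)) = 1/(3 + (34/9 + (1/9)*16)) = 1/(3 + (34/9 + 16/9)) = 1/(3 + 50/9) = 1/(77/9) = 9/77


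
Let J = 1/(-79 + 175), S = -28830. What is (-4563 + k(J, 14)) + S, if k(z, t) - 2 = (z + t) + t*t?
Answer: -3185375/96 ≈ -33181.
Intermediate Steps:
J = 1/96 ≈ 0.010417
k(z, t) = 2 + t + z + t² (k(z, t) = 2 + ((z + t) + t*t) = 2 + ((t + z) + t²) = 2 + (t + z + t²) = 2 + t + z + t²)
(-4563 + k(J, 14)) + S = (-4563 + (2 + 14 + 1/96 + 14²)) - 28830 = (-4563 + (2 + 14 + 1/96 + 196)) - 28830 = (-4563 + 20353/96) - 28830 = -417695/96 - 28830 = -3185375/96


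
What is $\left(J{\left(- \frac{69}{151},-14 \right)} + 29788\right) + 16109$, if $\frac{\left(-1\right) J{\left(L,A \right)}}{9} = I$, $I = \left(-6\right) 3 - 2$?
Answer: $46077$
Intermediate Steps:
$I = -20$ ($I = -18 - 2 = -20$)
$J{\left(L,A \right)} = 180$ ($J{\left(L,A \right)} = \left(-9\right) \left(-20\right) = 180$)
$\left(J{\left(- \frac{69}{151},-14 \right)} + 29788\right) + 16109 = \left(180 + 29788\right) + 16109 = 29968 + 16109 = 46077$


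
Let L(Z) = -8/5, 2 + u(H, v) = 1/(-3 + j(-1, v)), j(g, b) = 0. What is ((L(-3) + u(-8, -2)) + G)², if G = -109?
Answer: 2869636/225 ≈ 12754.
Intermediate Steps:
u(H, v) = -7/3 (u(H, v) = -2 + 1/(-3 + 0) = -2 + 1/(-3) = -2 - ⅓ = -7/3)
L(Z) = -8/5 (L(Z) = -8*⅕ = -8/5)
((L(-3) + u(-8, -2)) + G)² = ((-8/5 - 7/3) - 109)² = (-59/15 - 109)² = (-1694/15)² = 2869636/225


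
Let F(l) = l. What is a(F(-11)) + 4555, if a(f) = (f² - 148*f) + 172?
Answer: 6476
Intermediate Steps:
a(f) = 172 + f² - 148*f
a(F(-11)) + 4555 = (172 + (-11)² - 148*(-11)) + 4555 = (172 + 121 + 1628) + 4555 = 1921 + 4555 = 6476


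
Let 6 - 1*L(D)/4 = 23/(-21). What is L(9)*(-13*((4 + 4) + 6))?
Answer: -15496/3 ≈ -5165.3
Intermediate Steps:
L(D) = 596/21 (L(D) = 24 - 92/(-21) = 24 - 92*(-1)/21 = 24 - 4*(-23/21) = 24 + 92/21 = 596/21)
L(9)*(-13*((4 + 4) + 6)) = 596*(-13*((4 + 4) + 6))/21 = 596*(-13*(8 + 6))/21 = 596*(-13*14)/21 = (596/21)*(-182) = -15496/3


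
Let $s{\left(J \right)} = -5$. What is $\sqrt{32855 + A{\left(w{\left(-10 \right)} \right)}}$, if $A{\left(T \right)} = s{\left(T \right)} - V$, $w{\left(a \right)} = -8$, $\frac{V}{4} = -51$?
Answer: $\sqrt{33054} \approx 181.81$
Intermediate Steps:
$V = -204$ ($V = 4 \left(-51\right) = -204$)
$A{\left(T \right)} = 199$ ($A{\left(T \right)} = -5 - -204 = -5 + 204 = 199$)
$\sqrt{32855 + A{\left(w{\left(-10 \right)} \right)}} = \sqrt{32855 + 199} = \sqrt{33054}$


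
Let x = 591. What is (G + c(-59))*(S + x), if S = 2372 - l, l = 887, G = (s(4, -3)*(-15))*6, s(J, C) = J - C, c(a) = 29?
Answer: -1247676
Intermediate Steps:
G = -630 (G = ((4 - 1*(-3))*(-15))*6 = ((4 + 3)*(-15))*6 = (7*(-15))*6 = -105*6 = -630)
S = 1485 (S = 2372 - 1*887 = 2372 - 887 = 1485)
(G + c(-59))*(S + x) = (-630 + 29)*(1485 + 591) = -601*2076 = -1247676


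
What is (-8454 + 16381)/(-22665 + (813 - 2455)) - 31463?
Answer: -764779068/24307 ≈ -31463.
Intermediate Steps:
(-8454 + 16381)/(-22665 + (813 - 2455)) - 31463 = 7927/(-22665 - 1642) - 31463 = 7927/(-24307) - 31463 = 7927*(-1/24307) - 31463 = -7927/24307 - 31463 = -764779068/24307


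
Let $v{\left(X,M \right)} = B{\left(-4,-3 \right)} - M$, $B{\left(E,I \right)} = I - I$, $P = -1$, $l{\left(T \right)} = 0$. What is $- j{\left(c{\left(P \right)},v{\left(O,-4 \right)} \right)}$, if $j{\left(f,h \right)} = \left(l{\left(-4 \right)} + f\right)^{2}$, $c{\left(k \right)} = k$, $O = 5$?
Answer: $-1$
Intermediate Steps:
$B{\left(E,I \right)} = 0$
$v{\left(X,M \right)} = - M$ ($v{\left(X,M \right)} = 0 - M = - M$)
$j{\left(f,h \right)} = f^{2}$ ($j{\left(f,h \right)} = \left(0 + f\right)^{2} = f^{2}$)
$- j{\left(c{\left(P \right)},v{\left(O,-4 \right)} \right)} = - \left(-1\right)^{2} = \left(-1\right) 1 = -1$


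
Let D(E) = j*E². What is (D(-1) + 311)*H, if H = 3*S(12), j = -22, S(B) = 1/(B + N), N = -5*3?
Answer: -289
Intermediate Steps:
N = -15
S(B) = 1/(-15 + B) (S(B) = 1/(B - 15) = 1/(-15 + B))
H = -1 (H = 3/(-15 + 12) = 3/(-3) = 3*(-⅓) = -1)
D(E) = -22*E²
(D(-1) + 311)*H = (-22*(-1)² + 311)*(-1) = (-22*1 + 311)*(-1) = (-22 + 311)*(-1) = 289*(-1) = -289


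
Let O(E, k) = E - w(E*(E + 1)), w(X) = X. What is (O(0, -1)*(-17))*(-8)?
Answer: 0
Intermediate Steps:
O(E, k) = E - E*(1 + E) (O(E, k) = E - E*(E + 1) = E - E*(1 + E))
(O(0, -1)*(-17))*(-8) = (-1*0²*(-17))*(-8) = (-1*0*(-17))*(-8) = (0*(-17))*(-8) = 0*(-8) = 0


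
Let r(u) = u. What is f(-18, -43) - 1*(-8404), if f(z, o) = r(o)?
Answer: 8361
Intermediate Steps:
f(z, o) = o
f(-18, -43) - 1*(-8404) = -43 - 1*(-8404) = -43 + 8404 = 8361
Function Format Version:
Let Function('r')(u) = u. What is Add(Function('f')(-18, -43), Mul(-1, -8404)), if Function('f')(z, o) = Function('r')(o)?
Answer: 8361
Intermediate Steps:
Function('f')(z, o) = o
Add(Function('f')(-18, -43), Mul(-1, -8404)) = Add(-43, Mul(-1, -8404)) = Add(-43, 8404) = 8361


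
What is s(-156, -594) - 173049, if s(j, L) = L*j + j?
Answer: -80541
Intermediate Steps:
s(j, L) = j + L*j
s(-156, -594) - 173049 = -156*(1 - 594) - 173049 = -156*(-593) - 173049 = 92508 - 173049 = -80541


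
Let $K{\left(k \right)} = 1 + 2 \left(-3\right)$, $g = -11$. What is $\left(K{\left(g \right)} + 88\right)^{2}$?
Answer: $6889$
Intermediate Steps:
$K{\left(k \right)} = -5$ ($K{\left(k \right)} = 1 - 6 = -5$)
$\left(K{\left(g \right)} + 88\right)^{2} = \left(-5 + 88\right)^{2} = 83^{2} = 6889$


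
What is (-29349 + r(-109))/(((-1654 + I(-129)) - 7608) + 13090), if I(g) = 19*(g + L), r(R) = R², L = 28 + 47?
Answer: -8734/1401 ≈ -6.2341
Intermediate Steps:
L = 75
I(g) = 1425 + 19*g (I(g) = 19*(g + 75) = 19*(75 + g) = 1425 + 19*g)
(-29349 + r(-109))/(((-1654 + I(-129)) - 7608) + 13090) = (-29349 + (-109)²)/(((-1654 + (1425 + 19*(-129))) - 7608) + 13090) = (-29349 + 11881)/(((-1654 + (1425 - 2451)) - 7608) + 13090) = -17468/(((-1654 - 1026) - 7608) + 13090) = -17468/((-2680 - 7608) + 13090) = -17468/(-10288 + 13090) = -17468/2802 = -17468*1/2802 = -8734/1401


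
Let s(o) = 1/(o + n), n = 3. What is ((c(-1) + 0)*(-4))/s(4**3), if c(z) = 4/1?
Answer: -1072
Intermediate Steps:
c(z) = 4 (c(z) = 4*1 = 4)
s(o) = 1/(3 + o) (s(o) = 1/(o + 3) = 1/(3 + o))
((c(-1) + 0)*(-4))/s(4**3) = ((4 + 0)*(-4))/(1/(3 + 4**3)) = (4*(-4))/(1/(3 + 64)) = -16/(1/67) = -16/1/67 = -16*67 = -1072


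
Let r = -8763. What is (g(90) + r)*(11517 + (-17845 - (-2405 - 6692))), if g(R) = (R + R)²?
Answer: 65450853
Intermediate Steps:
g(R) = 4*R² (g(R) = (2*R)² = 4*R²)
(g(90) + r)*(11517 + (-17845 - (-2405 - 6692))) = (4*90² - 8763)*(11517 + (-17845 - (-2405 - 6692))) = (4*8100 - 8763)*(11517 + (-17845 - 1*(-9097))) = (32400 - 8763)*(11517 + (-17845 + 9097)) = 23637*(11517 - 8748) = 23637*2769 = 65450853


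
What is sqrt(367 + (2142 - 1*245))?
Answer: 2*sqrt(566) ≈ 47.581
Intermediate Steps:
sqrt(367 + (2142 - 1*245)) = sqrt(367 + (2142 - 245)) = sqrt(367 + 1897) = sqrt(2264) = 2*sqrt(566)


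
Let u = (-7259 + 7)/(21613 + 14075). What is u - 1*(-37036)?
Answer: 330433379/8922 ≈ 37036.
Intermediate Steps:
u = -1813/8922 (u = -7252/35688 = -7252*1/35688 = -1813/8922 ≈ -0.20321)
u - 1*(-37036) = -1813/8922 - 1*(-37036) = -1813/8922 + 37036 = 330433379/8922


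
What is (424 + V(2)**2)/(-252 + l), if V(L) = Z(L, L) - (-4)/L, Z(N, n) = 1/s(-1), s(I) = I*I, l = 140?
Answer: -433/112 ≈ -3.8661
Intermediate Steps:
s(I) = I**2
Z(N, n) = 1 (Z(N, n) = 1/((-1)**2) = 1/1 = 1)
V(L) = 1 + 4/L (V(L) = 1 - (-4)/L = 1 + 4/L)
(424 + V(2)**2)/(-252 + l) = (424 + ((4 + 2)/2)**2)/(-252 + 140) = (424 + ((1/2)*6)**2)/(-112) = (424 + 3**2)*(-1/112) = (424 + 9)*(-1/112) = 433*(-1/112) = -433/112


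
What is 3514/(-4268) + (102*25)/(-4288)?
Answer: -3243929/2287648 ≈ -1.4180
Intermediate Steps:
3514/(-4268) + (102*25)/(-4288) = 3514*(-1/4268) + 2550*(-1/4288) = -1757/2134 - 1275/2144 = -3243929/2287648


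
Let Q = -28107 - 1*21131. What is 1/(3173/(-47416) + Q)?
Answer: -47416/2334672181 ≈ -2.0309e-5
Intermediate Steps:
Q = -49238 (Q = -28107 - 21131 = -49238)
1/(3173/(-47416) + Q) = 1/(3173/(-47416) - 49238) = 1/(3173*(-1/47416) - 49238) = 1/(-3173/47416 - 49238) = 1/(-2334672181/47416) = -47416/2334672181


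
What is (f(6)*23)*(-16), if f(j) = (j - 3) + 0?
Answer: -1104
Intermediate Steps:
f(j) = -3 + j (f(j) = (-3 + j) + 0 = -3 + j)
(f(6)*23)*(-16) = ((-3 + 6)*23)*(-16) = (3*23)*(-16) = 69*(-16) = -1104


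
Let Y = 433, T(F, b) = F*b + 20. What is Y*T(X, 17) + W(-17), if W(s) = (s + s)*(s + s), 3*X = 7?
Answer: 80975/3 ≈ 26992.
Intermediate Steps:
X = 7/3 (X = (⅓)*7 = 7/3 ≈ 2.3333)
T(F, b) = 20 + F*b
W(s) = 4*s² (W(s) = (2*s)*(2*s) = 4*s²)
Y*T(X, 17) + W(-17) = 433*(20 + (7/3)*17) + 4*(-17)² = 433*(20 + 119/3) + 4*289 = 433*(179/3) + 1156 = 77507/3 + 1156 = 80975/3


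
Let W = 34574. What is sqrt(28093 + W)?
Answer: 3*sqrt(6963) ≈ 250.33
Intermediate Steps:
sqrt(28093 + W) = sqrt(28093 + 34574) = sqrt(62667) = 3*sqrt(6963)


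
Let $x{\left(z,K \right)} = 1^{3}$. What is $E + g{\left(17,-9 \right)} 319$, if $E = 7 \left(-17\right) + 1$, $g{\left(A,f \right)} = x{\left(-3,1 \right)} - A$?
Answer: $-5222$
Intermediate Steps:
$x{\left(z,K \right)} = 1$
$g{\left(A,f \right)} = 1 - A$
$E = -118$ ($E = -119 + 1 = -118$)
$E + g{\left(17,-9 \right)} 319 = -118 + \left(1 - 17\right) 319 = -118 - 5104 = -5222$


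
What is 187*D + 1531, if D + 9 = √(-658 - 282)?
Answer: -152 + 374*I*√235 ≈ -152.0 + 5733.3*I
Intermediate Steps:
D = -9 + 2*I*√235 (D = -9 + √(-658 - 282) = -9 + √(-940) = -9 + 2*I*√235 ≈ -9.0 + 30.659*I)
187*D + 1531 = 187*(-9 + 2*I*√235) + 1531 = (-1683 + 374*I*√235) + 1531 = -152 + 374*I*√235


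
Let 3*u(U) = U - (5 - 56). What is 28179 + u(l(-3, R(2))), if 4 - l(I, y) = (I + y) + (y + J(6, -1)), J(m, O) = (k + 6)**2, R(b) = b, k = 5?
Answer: 84470/3 ≈ 28157.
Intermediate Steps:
J(m, O) = 121 (J(m, O) = (5 + 6)**2 = 11**2 = 121)
l(I, y) = -117 - I - 2*y (l(I, y) = 4 - ((I + y) + (y + 121)) = 4 - ((I + y) + (121 + y)) = 4 - (121 + I + 2*y) = 4 + (-121 - I - 2*y) = -117 - I - 2*y)
u(U) = 17 + U/3 (u(U) = (U - (5 - 56))/3 = (U - 1*(-51))/3 = (U + 51)/3 = (51 + U)/3 = 17 + U/3)
28179 + u(l(-3, R(2))) = 28179 + (17 + (-117 - 1*(-3) - 2*2)/3) = 28179 + (17 + (-117 + 3 - 4)/3) = 28179 + (17 + (1/3)*(-118)) = 28179 + (17 - 118/3) = 28179 - 67/3 = 84470/3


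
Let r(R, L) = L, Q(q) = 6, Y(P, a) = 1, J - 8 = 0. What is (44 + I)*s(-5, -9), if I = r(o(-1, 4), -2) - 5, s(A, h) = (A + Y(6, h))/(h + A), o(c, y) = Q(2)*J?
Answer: 74/7 ≈ 10.571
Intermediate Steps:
J = 8 (J = 8 + 0 = 8)
o(c, y) = 48 (o(c, y) = 6*8 = 48)
s(A, h) = (1 + A)/(A + h) (s(A, h) = (A + 1)/(h + A) = (1 + A)/(A + h))
I = -7 (I = -2 - 5 = -7)
(44 + I)*s(-5, -9) = (44 - 7)*((1 - 5)/(-5 - 9)) = 37*(-4/(-14)) = 37*(-1/14*(-4)) = 37*(2/7) = 74/7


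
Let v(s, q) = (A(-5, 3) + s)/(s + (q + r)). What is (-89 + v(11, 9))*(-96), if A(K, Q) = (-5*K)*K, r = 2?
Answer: 99456/11 ≈ 9041.5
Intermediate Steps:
A(K, Q) = -5*K²
v(s, q) = (-125 + s)/(2 + q + s) (v(s, q) = (-5*(-5)² + s)/(s + (q + 2)) = (-5*25 + s)/(s + (2 + q)) = (-125 + s)/(2 + q + s))
(-89 + v(11, 9))*(-96) = (-89 + (-125 + 11)/(2 + 9 + 11))*(-96) = (-89 - 114/22)*(-96) = (-89 + (1/22)*(-114))*(-96) = (-89 - 57/11)*(-96) = -1036/11*(-96) = 99456/11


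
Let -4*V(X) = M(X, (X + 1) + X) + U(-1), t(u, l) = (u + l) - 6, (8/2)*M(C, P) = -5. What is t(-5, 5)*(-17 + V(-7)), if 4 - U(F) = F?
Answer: 861/8 ≈ 107.63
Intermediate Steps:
U(F) = 4 - F
M(C, P) = -5/4 (M(C, P) = (¼)*(-5) = -5/4)
t(u, l) = -6 + l + u (t(u, l) = (l + u) - 6 = -6 + l + u)
V(X) = -15/16 (V(X) = -(-5/4 + (4 - 1*(-1)))/4 = -(-5/4 + (4 + 1))/4 = -(-5/4 + 5)/4 = -¼*15/4 = -15/16)
t(-5, 5)*(-17 + V(-7)) = (-6 + 5 - 5)*(-17 - 15/16) = -6*(-287/16) = 861/8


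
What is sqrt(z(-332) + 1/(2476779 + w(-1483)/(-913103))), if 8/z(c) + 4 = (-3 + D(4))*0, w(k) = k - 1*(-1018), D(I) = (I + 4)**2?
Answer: I*sqrt(1136583773514775603462478)/753851445234 ≈ 1.4142*I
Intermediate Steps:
D(I) = (4 + I)**2
w(k) = 1018 + k (w(k) = k + 1018 = 1018 + k)
z(c) = -2 (z(c) = 8/(-4 + (-3 + (4 + 4)**2)*0) = 8/(-4 + (-3 + 8**2)*0) = 8/(-4 + (-3 + 64)*0) = 8/(-4 + 61*0) = 8/(-4 + 0) = 8/(-4) = 8*(-1/4) = -2)
sqrt(z(-332) + 1/(2476779 + w(-1483)/(-913103))) = sqrt(-2 + 1/(2476779 + (1018 - 1483)/(-913103))) = sqrt(-2 + 1/(2476779 - 465*(-1/913103))) = sqrt(-2 + 1/(2476779 + 465/913103)) = sqrt(-2 + 1/(2261554335702/913103)) = sqrt(-2 + 913103/2261554335702) = sqrt(-4523107758301/2261554335702) = I*sqrt(1136583773514775603462478)/753851445234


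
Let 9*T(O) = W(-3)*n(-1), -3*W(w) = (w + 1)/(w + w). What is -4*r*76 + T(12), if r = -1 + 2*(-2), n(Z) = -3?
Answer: 41041/27 ≈ 1520.0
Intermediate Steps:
W(w) = -(1 + w)/(6*w) (W(w) = -(w + 1)/(3*(w + w)) = -(1 + w)/(3*(2*w)) = -(1 + w)*1/(2*w)/3 = -(1 + w)/(6*w))
T(O) = 1/27 (T(O) = (((⅙)*(-1 - 1*(-3))/(-3))*(-3))/9 = (((⅙)*(-⅓)*(-1 + 3))*(-3))/9 = (((⅙)*(-⅓)*2)*(-3))/9 = (-⅑*(-3))/9 = (⅑)*(⅓) = 1/27)
r = -5 (r = -1 - 4 = -5)
-4*r*76 + T(12) = -4*(-5)*76 + 1/27 = 20*76 + 1/27 = 1520 + 1/27 = 41041/27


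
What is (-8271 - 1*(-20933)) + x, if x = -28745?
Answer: -16083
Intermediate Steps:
(-8271 - 1*(-20933)) + x = (-8271 - 1*(-20933)) - 28745 = (-8271 + 20933) - 28745 = 12662 - 28745 = -16083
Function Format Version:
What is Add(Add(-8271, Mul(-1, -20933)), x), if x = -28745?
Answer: -16083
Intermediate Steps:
Add(Add(-8271, Mul(-1, -20933)), x) = Add(Add(-8271, Mul(-1, -20933)), -28745) = Add(Add(-8271, 20933), -28745) = Add(12662, -28745) = -16083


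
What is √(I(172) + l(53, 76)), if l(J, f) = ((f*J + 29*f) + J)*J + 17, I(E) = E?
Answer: √333294 ≈ 577.32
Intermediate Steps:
l(J, f) = 17 + J*(J + 29*f + J*f) (l(J, f) = ((J*f + 29*f) + J)*J + 17 = ((29*f + J*f) + J)*J + 17 = (J + 29*f + J*f)*J + 17 = J*(J + 29*f + J*f) + 17 = 17 + J*(J + 29*f + J*f))
√(I(172) + l(53, 76)) = √(172 + (17 + 53² + 76*53² + 29*53*76)) = √(172 + (17 + 2809 + 76*2809 + 116812)) = √(172 + (17 + 2809 + 213484 + 116812)) = √(172 + 333122) = √333294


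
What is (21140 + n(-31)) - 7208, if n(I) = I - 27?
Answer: 13874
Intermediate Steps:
n(I) = -27 + I
(21140 + n(-31)) - 7208 = (21140 + (-27 - 31)) - 7208 = (21140 - 58) - 7208 = 21082 - 7208 = 13874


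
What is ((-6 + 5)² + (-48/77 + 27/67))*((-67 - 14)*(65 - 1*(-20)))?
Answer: -27691470/5159 ≈ -5367.6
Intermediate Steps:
((-6 + 5)² + (-48/77 + 27/67))*((-67 - 14)*(65 - 1*(-20))) = ((-1)² + (-48*1/77 + 27*(1/67)))*(-81*(65 + 20)) = (1 + (-48/77 + 27/67))*(-81*85) = (1 - 1137/5159)*(-6885) = (4022/5159)*(-6885) = -27691470/5159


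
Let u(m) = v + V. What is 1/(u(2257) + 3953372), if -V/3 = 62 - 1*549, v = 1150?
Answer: 1/3955983 ≈ 2.5278e-7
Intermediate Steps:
V = 1461 (V = -3*(62 - 1*549) = -3*(62 - 549) = -3*(-487) = 1461)
u(m) = 2611 (u(m) = 1150 + 1461 = 2611)
1/(u(2257) + 3953372) = 1/(2611 + 3953372) = 1/3955983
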